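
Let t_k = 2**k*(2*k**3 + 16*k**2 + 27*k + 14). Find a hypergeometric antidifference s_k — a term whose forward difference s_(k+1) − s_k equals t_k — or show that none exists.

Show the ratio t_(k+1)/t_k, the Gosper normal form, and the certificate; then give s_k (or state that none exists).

s_k = 2**k*(2*k**3 + 4*k**2 - k + 4)

Compute t_(k+1)/t_k: get 2*(2*k**3 + 22*k**2 + 65*k + 59)/(2*k**3 + 16*k**2 + 27*k + 14).
So A=2 and B=1, with C=k**3 + 8*k**2 + 27*k/2 + 7.
Need (2)·f(k+1) − (1)·f(k) = k**3 + 8*k**2 + 27*k/2 + 7.
Degrees (0,0,3) ⇒ d ≤ 3.
Match coefficients ⇒ f(k) = (2*k**3 + 4*k**2 - k + 4)/2.
Certificate R = B(k−1)f/C = (2*k**3 + 4*k**2 - k + 4)/(2*k**3 + 16*k**2 + 27*k + 14) gives s_k = 2**k*(2*k**3 + 4*k**2 - k + 4).
Check: Δs_k = 2**k*(2*k**3 + 16*k**2 + 27*k + 14). ✓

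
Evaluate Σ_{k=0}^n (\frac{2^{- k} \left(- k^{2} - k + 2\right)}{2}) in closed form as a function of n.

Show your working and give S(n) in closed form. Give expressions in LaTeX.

S(n) = 2^{- n - 1} \left(- 2^{n + 2} + n^{2} + 5 n + 6\right)

The ratio is k*(k + 3)/(2*(k**2 + k - 2)).
Take A(k)=1/2, B(k)=1, C(k)=k**2 + k - 2.
Set up (1/2)·f(k+1) − (1)·f(k) − (k**2 + k - 2) = 0.
Degrees (0,0,2) ⇒ d ≤ 2.
Coefficient equations give f(k) = -2*(k + 1)*(k + 2).
So s_k = (B(k−1)f/C)·t_k = (-2*(k + 1)/(k - 1))·t_k = (k**2 + 3*k + 2)/2**k.
Check: Δs_k = (-k**2 - k + 2)/(2*2**k). ✓
Evaluate: s_(n+1) = 2**(-n - 1)*(n**2 + 5*n + 6); subtract s_(0) = 2 ⇒ S(n) = 2**(-n - 1)*(-2**(n + 2) + n**2 + 5*n + 6).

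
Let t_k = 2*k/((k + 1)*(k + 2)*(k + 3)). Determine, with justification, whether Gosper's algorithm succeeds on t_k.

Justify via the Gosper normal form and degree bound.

Yes. s_k = k*(k - 1)/(2*(k + 1)*(k + 2)).

Step 1: r(k) = (k + 1)**2/(k*(k + 4)).
Take A(k)=k + 1, B(k)=k + 4, C(k)=k.
Solve (k + 1)·f(k+1) − (k + 3)·f(k) = k.
Bound: deg f ≤ 2.
Coefficient equations give f(k) = k*(k - 1)/4.
Then R = B(k−1)f/C = (k - 1)*(k + 3)/4, so s_k = R(k)·t_k = k*(k - 1)/(2*(k + 1)*(k + 2)).
Verify: 2*k/(k**3 + 6*k**2 + 11*k + 6) matches t_k.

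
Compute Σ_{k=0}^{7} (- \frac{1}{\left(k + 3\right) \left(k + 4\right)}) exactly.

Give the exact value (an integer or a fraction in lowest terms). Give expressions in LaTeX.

Step 1: r(k) = (k + 3)/(k + 5).
So A=k + 3 and B=k + 5, with C=1.
Key eq: (k + 3)·f(k+1) = (k + 4)·f(k) + (1).
d = 1 from the (1,1,0) case.
Match coefficients ⇒ f(k) = k/3.
Certificate R = B(k−1)f/C = k*(k + 4)/3 gives s_k = -k/(3*k + 9).
s_(k+1) − s_k = -1/(k**2 + 7*k + 12) = t_k.
Telescoping: Σ = s_(8) − s_(0) = -8/33 − (0) = -8/33.

Σ = -8/33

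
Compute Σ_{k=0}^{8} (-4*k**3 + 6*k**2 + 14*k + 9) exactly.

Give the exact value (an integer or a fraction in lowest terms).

Σ = -3375

t_(k+1)/t_k = (4*k**3 + 6*k**2 - 14*k - 25)/(4*k**3 - 6*k**2 - 14*k - 9).
So A=1 and B=1, with C=k**3 - 3*k**2/2 - 7*k/2 - 9/4.
Key eq: (1)·f(k+1) = (1)·f(k) + (k**3 - 3*k**2/2 - 7*k/2 - 9/4).
From deg A=0, deg B=0, deg C=3: d=4.
Solve for f: f(k) = k*(k**3 - 4*k**2 - 3*k - 3)/4 (degree 4 ≤ 4).
Get s_k = R·t_k = k*(-k**3 + 4*k**2 + 3*k + 3) with R(k) = B(k−1)f(k)/C(k) = k*(k**3 - 4*k**2 - 3*k - 3)/(4*k**3 - 6*k**2 - 14*k - 9).
Δs = -4*k**3 + 6*k**2 + 14*k + 9, as required.
Σ_(k=0)^(8) t_k = s_(9) − s_(0) = -3375 − (0) = -3375.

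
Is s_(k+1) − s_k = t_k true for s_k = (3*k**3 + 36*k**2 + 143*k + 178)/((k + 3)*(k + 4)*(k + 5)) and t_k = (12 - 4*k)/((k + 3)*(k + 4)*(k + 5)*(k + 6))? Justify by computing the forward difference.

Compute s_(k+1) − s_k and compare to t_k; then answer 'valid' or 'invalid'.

Valid: the claim telescopes to t_k.

s_(k+1) = (143*k + 3*(k + 1)**3 + 36*(k + 1)**2 + 321)/((k + 4)*(k + 5)*(k + 6))
s_(k+1) − s_k = 4*(3 - k)/(k**4 + 18*k**3 + 119*k**2 + 342*k + 360)
(s_(k+1) − s_k) − t_k = 0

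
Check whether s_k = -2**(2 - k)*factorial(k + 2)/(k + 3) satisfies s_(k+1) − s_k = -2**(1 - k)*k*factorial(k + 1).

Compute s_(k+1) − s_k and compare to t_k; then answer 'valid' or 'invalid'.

Invalid: residual 2**(1 - k)*(k**2 + 3*k - 2)*factorial(k + 1)/((k + 3)*(k + 4)) ≠ 0.

s_(k+1) = -2**(1 - k)*factorial(k + 3)/(k + 4)
s_(k+1) − s_k = -2**(1 - k)*(k**2 + 4*k + 1)*factorial(k + 2)/((k + 3)*(k + 4))
(s_(k+1) − s_k) − t_k = 2**(1 - k)*(k**2 + 3*k - 2)*factorial(k + 1)/((k + 3)*(k + 4))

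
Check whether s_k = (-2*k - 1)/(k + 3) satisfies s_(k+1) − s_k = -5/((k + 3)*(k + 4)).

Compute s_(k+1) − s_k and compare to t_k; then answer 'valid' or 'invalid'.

Valid: the claim telescopes to t_k.

s_(k+1) = (-2*k - 3)/(k + 4)
s_(k+1) − s_k = -5/(k**2 + 7*k + 12)
(s_(k+1) − s_k) − t_k = 0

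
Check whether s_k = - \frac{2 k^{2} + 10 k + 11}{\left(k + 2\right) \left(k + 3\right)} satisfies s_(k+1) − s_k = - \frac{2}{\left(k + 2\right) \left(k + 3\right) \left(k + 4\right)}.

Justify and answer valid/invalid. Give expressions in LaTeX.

s_(k+1) = (-10*k - 2*(k + 1)**2 - 21)/((k + 3)*(k + 4))
s_(k+1) − s_k = -2/(k**3 + 9*k**2 + 26*k + 24)
(s_(k+1) − s_k) − t_k = 0

valid (s_(k+1) − s_k reduces to t_k)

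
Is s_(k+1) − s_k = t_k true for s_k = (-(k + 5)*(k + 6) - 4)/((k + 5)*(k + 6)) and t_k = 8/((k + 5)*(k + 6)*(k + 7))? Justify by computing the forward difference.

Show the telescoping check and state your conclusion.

Valid — Δs_k = t_k.

s_(k+1) = (-(k + 6)*(k + 7) - 4)/((k + 6)*(k + 7))
s_(k+1) − s_k = 8/(k**3 + 18*k**2 + 107*k + 210)
(s_(k+1) − s_k) − t_k = 0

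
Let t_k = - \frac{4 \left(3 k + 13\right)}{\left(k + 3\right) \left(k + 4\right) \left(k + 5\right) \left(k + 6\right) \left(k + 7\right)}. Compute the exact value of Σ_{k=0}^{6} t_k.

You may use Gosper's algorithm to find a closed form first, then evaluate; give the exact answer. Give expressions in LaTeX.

Σ = -49/1170

The ratio is (k + 3)*(3*k + 16)/((k + 8)*(3*k + 13)).
Normal form (A,B,C) = (k + 3, k + 8, k + 13/3).
Set up (k + 3)·f(k+1) − (k + 7)·f(k) − (k + 13/3) = 0.
Degrees (1,1,1) ⇒ d ≤ 4.
Solving with deg f ≤ 4: f(k) = k*(k + 4)*(k**2 + 14*k + 63)/270.
Get s_k = R·t_k = 2*k*(-k**2 - 14*k - 63)/(45*(k**3 + 14*k**2 + 63*k + 90)) with R(k) = B(k−1)f(k)/C(k) = k*(k + 4)*(k + 7)*(k**2 + 14*k + 63)/(90*(3*k + 13)).
Check: Δs_k = 4*(-3*k - 13)/(k**5 + 25*k**4 + 245*k**3 + 1175*k**2 + 2754*k + 2520). ✓
Telescoping: Σ = s_(7) − s_(0) = -49/1170 − (0) = -49/1170.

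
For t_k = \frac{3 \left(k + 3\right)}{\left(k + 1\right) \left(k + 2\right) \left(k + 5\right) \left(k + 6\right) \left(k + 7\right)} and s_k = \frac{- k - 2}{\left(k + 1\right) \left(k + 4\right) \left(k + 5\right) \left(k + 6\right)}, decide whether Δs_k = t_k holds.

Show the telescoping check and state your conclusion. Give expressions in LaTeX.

s_(k+1) = (-k - 3)/((k + 2)*(k + 5)*(k + 6)*(k + 7))
s_(k+1) − s_k = (3*k**2 + 13*k + 16)/(k**6 + 25*k**5 + 247*k**4 + 1219*k**3 + 3112*k**2 + 3796*k + 1680)
(s_(k+1) − s_k) − t_k = 4*(-2*k - 5)/(k**6 + 25*k**5 + 247*k**4 + 1219*k**3 + 3112*k**2 + 3796*k + 1680)

Invalid: residual \frac{4 \left(- 2 k - 5\right)}{k^{6} + 25 k^{5} + 247 k^{4} + 1219 k^{3} + 3112 k^{2} + 3796 k + 1680} ≠ 0.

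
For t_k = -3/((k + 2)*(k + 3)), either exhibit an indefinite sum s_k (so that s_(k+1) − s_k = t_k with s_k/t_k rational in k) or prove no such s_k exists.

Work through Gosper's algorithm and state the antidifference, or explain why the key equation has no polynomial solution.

s_k = -3*k/(2*k + 4)

r(k) = (k + 2)/(k + 4) after simplifying.
A = k + 2, B = k + 4, C = 1.
Solve (k + 2)·f(k+1) − (k + 3)·f(k) = 1.
From deg A=1, deg B=1, deg C=0: d=1.
Solve for f: f(k) = k/2 (degree 1 ≤ 1).
Get s_k = R·t_k = -3*k/(2*k + 4) with R(k) = B(k−1)f(k)/C(k) = k*(k + 3)/2.
Check: Δs_k = -3/(k**2 + 5*k + 6). ✓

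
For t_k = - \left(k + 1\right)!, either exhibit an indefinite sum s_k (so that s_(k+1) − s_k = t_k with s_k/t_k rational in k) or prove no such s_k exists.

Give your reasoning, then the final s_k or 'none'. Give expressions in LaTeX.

t_(k+1)/t_k = k + 2.
Factor: A=k + 2; B=1; C=1.
Set up (k + 2)·f(k+1) − (1)·f(k) − (1) = 0.
From deg A=1, deg B=0, deg C=0: d=-1.
Bound -1 < 0, so the key equation has no polynomial solution.

no hypergeometric antidifference exists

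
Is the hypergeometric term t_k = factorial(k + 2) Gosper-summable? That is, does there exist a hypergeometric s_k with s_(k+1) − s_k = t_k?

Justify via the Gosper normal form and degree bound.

r(k) = k + 3 after simplifying.
Normal form (A,B,C) = (k + 3, 1, 1).
Need (k + 3)·f(k+1) − (1)·f(k) = 1.
deg f ≤ -1 (via 1,0,0).
Negative degree bound (-1): no f exists, t_k not Gosper-summable.

No. Not Gosper-summable.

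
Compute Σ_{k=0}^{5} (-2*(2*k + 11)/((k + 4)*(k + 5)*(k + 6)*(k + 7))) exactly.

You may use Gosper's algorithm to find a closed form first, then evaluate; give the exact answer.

r(k) = (k + 4)*(2*k + 13)/((k + 8)*(2*k + 11)) after simplifying.
Factor: A=k + 4; B=k + 8; C=k + 11/2.
Need (k + 4)·f(k+1) − (k + 7)·f(k) = k + 11/2.
From deg A=1, deg B=1, deg C=1: d=3.
A polynomial solution: f(k) = k*(k + 5)*(k + 10)/48.
Get s_k = R·t_k = k*(-k - 10)/(12*(k**2 + 10*k + 24)) with R(k) = B(k−1)f(k)/C(k) = k*(k + 5)*(k + 7)*(k + 10)/(24*(2*k + 11)).
s_(k+1) − s_k = 2*(-2*k - 11)/(k**4 + 22*k**3 + 179*k**2 + 638*k + 840) = t_k.
Evaluate s at k=6 and k=0: -1/15 and 0; difference -1/15.

Σ = -1/15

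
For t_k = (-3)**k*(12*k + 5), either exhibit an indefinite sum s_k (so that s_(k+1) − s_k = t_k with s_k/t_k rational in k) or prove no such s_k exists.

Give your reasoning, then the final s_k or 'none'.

Ratio r(k) = 3*(-12*k - 17)/(12*k + 5).
Take A(k)=-3, B(k)=1, C(k)=k + 5/12.
Key eq: (-3)·f(k+1) = (1)·f(k) + (k + 5/12).
From deg A=0, deg B=0, deg C=1: d=1.
A polynomial solution: f(k) = -(3*k - 1)/12.
Certificate R = B(k−1)f/C = -(3*k - 1)/(12*k + 5) gives s_k = (-3)**k*(1 - 3*k).
Check: Δs_k = (-3)**k*(12*k + 5). ✓

s_k = (-3)**k*(1 - 3*k)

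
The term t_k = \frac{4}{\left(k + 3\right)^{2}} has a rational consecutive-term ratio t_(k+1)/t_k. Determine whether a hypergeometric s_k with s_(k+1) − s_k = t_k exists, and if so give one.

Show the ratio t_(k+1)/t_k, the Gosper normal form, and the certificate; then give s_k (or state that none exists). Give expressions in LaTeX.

Compute t_(k+1)/t_k: get (k + 3)**2/(k + 4)**2.
So A=k**2 + 6*k + 9 and B=k**2 + 8*k + 16, with C=1.
Key eq: (k**2 + 6*k + 9)·f(k+1) = (k**2 + 6*k + 9)·f(k) + (1).
deg f ≤ 0 (via 2,2,0).
Generic f = c0 gives residual -1; -1 = 0 cannot hold, so t_k is not Gosper-summable.

none (Gosper's algorithm certifies no s_k)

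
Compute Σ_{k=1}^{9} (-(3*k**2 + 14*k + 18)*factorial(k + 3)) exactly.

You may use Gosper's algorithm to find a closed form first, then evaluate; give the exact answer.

r(k) = (k + 4)*(14*k + 3*(k + 1)**2 + 32)/(3*k**2 + 14*k + 18) after simplifying.
So A=k + 4 and B=1, with C=k**2 + 14*k/3 + 6.
Need (k + 4)·f(k+1) − (1)·f(k) = k**2 + 14*k/3 + 6.
Bound: deg f ≤ 1.
A polynomial solution: f(k) = (3*k + 2)/3.
So s_k = (B(k−1)f/C)·t_k = ((3*k + 2)/(3*k**2 + 14*k + 18))·t_k = -(3*k + 2)*factorial(k + 3).
Verify: -(3*k**2 + 14*k + 18)*factorial(k + 3) matches t_k.
Telescoping: Σ = s_(10) − s_(1) = -199264665600 − (-120) = -199264665480.

Σ = -199264665480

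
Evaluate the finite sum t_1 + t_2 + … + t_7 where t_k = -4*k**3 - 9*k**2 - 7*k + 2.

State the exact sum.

Σ = -4578

Compute t_(k+1)/t_k: get (4*k**3 + 21*k**2 + 37*k + 18)/(4*k**3 + 9*k**2 + 7*k - 2).
A = 1, B = 1, C = k**3 + 9*k**2/4 + 7*k/4 - 1/2.
Set up (1)·f(k+1) − (1)·f(k) − (k**3 + 9*k**2/4 + 7*k/4 - 1/2) = 0.
deg f ≤ 4 (via 0,0,3).
Solving with deg f ≤ 4: f(k) = k*(k**3 + k**2 - 4)/4.
R(k) = B(k−1)·f(k)/C(k) = k*(k**3 + k**2 - 4)/(4*k**3 + 9*k**2 + 7*k - 2); s_k = R·t_k = k*(-k**3 - k**2 + 4).
Verify: -4*k**3 - 9*k**2 - 7*k + 2 matches t_k.
Sum = s_(8) − s_(1); s_(8) = -4576, s_(1) = 2 ⇒ -4578.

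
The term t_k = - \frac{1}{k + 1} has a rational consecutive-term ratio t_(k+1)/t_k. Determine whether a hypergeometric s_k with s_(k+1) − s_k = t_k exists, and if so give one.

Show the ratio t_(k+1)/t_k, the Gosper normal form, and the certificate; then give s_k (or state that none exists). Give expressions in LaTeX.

none — t_k is not Gosper-summable

Compute t_(k+1)/t_k: get (k + 1)/(k + 2).
A = k + 1, B = k + 2, C = 1.
Key eq: (k + 1)·f(k+1) = (k + 1)·f(k) + (1).
deg f ≤ 0 (via 1,1,0).
Write f(k) = c0. Then LHS − RHS = -1, requiring -1 = 0: contradictory. No certificate.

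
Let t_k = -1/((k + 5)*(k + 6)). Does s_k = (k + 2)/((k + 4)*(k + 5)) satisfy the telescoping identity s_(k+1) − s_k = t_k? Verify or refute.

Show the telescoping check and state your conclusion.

Invalid: residual 4/(k**3 + 15*k**2 + 74*k + 120) ≠ 0.

s_(k+1) = (k + 3)/((k + 5)*(k + 6))
s_(k+1) − s_k = -k/(k**3 + 15*k**2 + 74*k + 120)
(s_(k+1) − s_k) − t_k = 4/(k**3 + 15*k**2 + 74*k + 120)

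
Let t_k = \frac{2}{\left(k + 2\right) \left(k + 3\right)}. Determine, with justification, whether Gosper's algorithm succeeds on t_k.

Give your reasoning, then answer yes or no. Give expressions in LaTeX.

r(k) = (k + 2)/(k + 4) after simplifying.
Factor: A=k + 2; B=k + 4; C=1.
Need (k + 2)·f(k+1) − (k + 3)·f(k) = 1.
Bound: deg f ≤ 1.
Match coefficients ⇒ f(k) = k/2.
Get s_k = R·t_k = k/(k + 2) with R(k) = B(k−1)f(k)/C(k) = k*(k + 3)/2.
s_(k+1) − s_k = 2/(k**2 + 5*k + 6) = t_k.

Yes. s_k = \frac{k}{k + 2}.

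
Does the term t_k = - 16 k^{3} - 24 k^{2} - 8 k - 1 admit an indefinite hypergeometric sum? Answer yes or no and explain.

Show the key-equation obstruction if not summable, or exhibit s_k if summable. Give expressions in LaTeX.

Compute t_(k+1)/t_k: get (16*k**3 + 72*k**2 + 104*k + 49)/(16*k**3 + 24*k**2 + 8*k + 1).
Gosper form: A/B · C(k+1)/C(k) with A=1, B=1, C=k**3 + 3*k**2/2 + k/2 + 1/16.
Key eq: (1)·f(k+1) = (1)·f(k) + (k**3 + 3*k**2/2 + k/2 + 1/16).
deg f ≤ 4 (via 0,0,3).
A polynomial solution: f(k) = k*(4*k**3 - 4*k + 1)/16.
Certificate R = B(k−1)f/C = k*(4*k**3 - 4*k + 1)/(16*k**3 + 24*k**2 + 8*k + 1) gives s_k = k*(-4*k**3 + 4*k - 1).
s_(k+1) − s_k = -16*k**3 - 24*k**2 - 8*k - 1 = t_k.

Yes. s_k = k \left(- 4 k^{3} + 4 k - 1\right).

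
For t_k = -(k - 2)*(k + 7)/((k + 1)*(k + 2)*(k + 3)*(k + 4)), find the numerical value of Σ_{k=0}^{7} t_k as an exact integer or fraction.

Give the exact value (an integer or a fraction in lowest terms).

Σ = 98/165

t_(k+1)/t_k = (k - 1)*(k + 1)*(k + 8)/((k - 2)*(k + 5)*(k + 7)).
Take A(k)=k + 1, B(k)=k + 5, C(k)=k**2 + 5*k - 14.
f must satisfy (k + 1)·f(k+1) − (k + 4)·f(k) = k**2 + 5*k - 14.
From deg A=1, deg B=1, deg C=2: d=3.
Solve for f: f(k) = -k*(k**2 + 8*k + 19)/2 (degree 3 ≤ 3).
R(k) = B(k−1)·f(k)/C(k) = -k*(k + 4)*(k**2 + 8*k + 19)/(2*(k - 2)*(k + 7)); s_k = R·t_k = k*(k**2 + 8*k + 19)/(2*(k**3 + 6*k**2 + 11*k + 6)).
Δs = (-k**2 - 5*k + 14)/(k**4 + 10*k**3 + 35*k**2 + 50*k + 24), as required.
Sum = s_(8) − s_(0); s_(8) = 98/165, s_(0) = 0 ⇒ 98/165.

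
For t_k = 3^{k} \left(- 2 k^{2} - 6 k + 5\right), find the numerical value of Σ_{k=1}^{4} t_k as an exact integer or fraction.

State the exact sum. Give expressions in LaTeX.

Σ = -5112

Ratio r(k) = 3*(2*k**2 + 10*k + 3)/(2*k**2 + 6*k - 5).
Factor: A=3; B=1; C=k**2 + 3*k - 5/2.
f must satisfy (3)·f(k+1) − (1)·f(k) = k**2 + 3*k - 5/2.
Degrees (0,0,2) ⇒ d ≤ 2.
Solve for f: f(k) = (k - 2)*(k + 2)/2 (degree 2 ≤ 2).
Certificate R = B(k−1)f/C = (k - 2)*(k + 2)/(2*k**2 + 6*k - 5) gives s_k = 3**k*(4 - k**2).
s_(k+1) − s_k = 3**k*(-2*k**2 - 6*k + 5) = t_k.
Telescoping: Σ = s_(5) − s_(1) = -5103 − (9) = -5112.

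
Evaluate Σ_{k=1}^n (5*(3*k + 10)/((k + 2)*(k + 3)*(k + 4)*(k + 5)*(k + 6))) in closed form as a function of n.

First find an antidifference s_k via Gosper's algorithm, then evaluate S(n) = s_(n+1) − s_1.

Step 1: r(k) = (k + 2)*(3*k + 13)/((k + 7)*(3*k + 10)).
So A=k + 2 and B=k + 7, with C=k + 10/3.
Key eq: (k + 2)·f(k+1) = (k + 6)·f(k) + (k + 10/3).
Bound: deg f ≤ 4.
A polynomial solution: f(k) = k*(k + 3)*(k**2 + 11*k + 38)/120.
R(k) = B(k−1)·f(k)/C(k) = k*(k + 3)*(k + 6)*(k**2 + 11*k + 38)/(40*(3*k + 10)); s_k = R·t_k = k*(k**2 + 11*k + 38)/(8*(k**3 + 11*k**2 + 38*k + 40)).
Verify: 5*(3*k + 10)/(k**5 + 20*k**4 + 155*k**3 + 580*k**2 + 1044*k + 720) matches t_k.
Telescope: S(n) = s_(n+1) − s_(1) = (n**3 + 14*n**2 + 63*n + 50)/(8*(n**3 + 14*n**2 + 63*n + 90)) − (5/72) = n*(n**2 + 14*n + 63)/(18*(n**3 + 14*n**2 + 63*n + 90)).

S(n) = n*(n**2 + 14*n + 63)/(18*(n**3 + 14*n**2 + 63*n + 90))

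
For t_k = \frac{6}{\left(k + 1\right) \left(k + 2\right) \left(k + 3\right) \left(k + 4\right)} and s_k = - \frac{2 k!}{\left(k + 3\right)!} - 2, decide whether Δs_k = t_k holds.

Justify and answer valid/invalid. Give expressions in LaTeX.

Valid — Δs_k = t_k.

s_(k+1) = -2*factorial(k + 1)/factorial(k + 4) - 2
s_(k+1) − s_k = 6/((k + 1)*(k + 2)*(k + 3)*(k + 4))
(s_(k+1) − s_k) − t_k = 0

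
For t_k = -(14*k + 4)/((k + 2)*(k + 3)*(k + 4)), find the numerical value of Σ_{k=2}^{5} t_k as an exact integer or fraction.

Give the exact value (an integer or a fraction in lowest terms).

r(k) = (k + 2)*(7*k + 9)/((k + 5)*(7*k + 2)) after simplifying.
Take A(k)=k + 2, B(k)=k + 5, C(k)=k + 2/7.
f must satisfy (k + 2)·f(k+1) − (k + 4)·f(k) = k + 2/7.
From deg A=1, deg B=1, deg C=1: d=2.
Solving with deg f ≤ 2: f(k) = k*(4*k - 1)/21.
Then R = B(k−1)f/C = k*(k + 4)*(4*k - 1)/(3*(7*k + 2)), so s_k = R(k)·t_k = -2*k*(4*k - 1)/(3*(k + 2)*(k + 3)).
Verify: 2*(-7*k - 2)/(k**3 + 9*k**2 + 26*k + 24) matches t_k.
Evaluate s at k=6 and k=2: -23/18 and -7/15; difference -73/90.

Σ = -73/90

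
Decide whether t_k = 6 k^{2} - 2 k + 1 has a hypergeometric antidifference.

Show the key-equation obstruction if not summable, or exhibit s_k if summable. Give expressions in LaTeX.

Yes. s_k = k \left(2 k^{2} - 4 k + 3\right).

r(k) = (6*k**2 + 10*k + 5)/(6*k**2 - 2*k + 1) after simplifying.
Factor: A=1; B=1; C=k**2 - k/3 + 1/6.
Key eq: (1)·f(k+1) = (1)·f(k) + (k**2 - k/3 + 1/6).
From deg A=0, deg B=0, deg C=2: d=3.
Solving with deg f ≤ 3: f(k) = k*(2*k**2 - 4*k + 3)/6.
R(k) = B(k−1)·f(k)/C(k) = k*(2*k**2 - 4*k + 3)/(6*k**2 - 2*k + 1); s_k = R·t_k = k*(2*k**2 - 4*k + 3).
s_(k+1) − s_k = 6*k**2 - 2*k + 1 = t_k.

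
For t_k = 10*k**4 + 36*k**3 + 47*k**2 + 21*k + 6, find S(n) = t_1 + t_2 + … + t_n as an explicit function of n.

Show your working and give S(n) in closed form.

S(n) = n*(2*n**4 + 14*n**3 + 37*n**2 + 43*n + 24)

r(k) = (10*k**4 + 76*k**3 + 215*k**2 + 263*k + 120)/(10*k**4 + 36*k**3 + 47*k**2 + 21*k + 6) after simplifying.
Gosper form: A/B · C(k+1)/C(k) with A=1, B=1, C=k**4 + 18*k**3/5 + 47*k**2/10 + 21*k/10 + 3/5.
Key eq: (1)·f(k+1) = (1)·f(k) + (k**4 + 18*k**3/5 + 47*k**2/10 + 21*k/10 + 3/5).
Degrees (0,0,4) ⇒ d ≤ 5.
Coefficient equations give f(k) = k*(2*k**4 + 4*k**3 + k**2 - 4*k + 3)/10.
Then R = B(k−1)f/C = k*(2*k**4 + 4*k**3 + k**2 - 4*k + 3)/(10*k**4 + 36*k**3 + 47*k**2 + 21*k + 6), so s_k = R(k)·t_k = k*(2*k**4 + 4*k**3 + k**2 - 4*k + 3).
Δs = 10*k**4 + 36*k**3 + 47*k**2 + 21*k + 6, as required.
Evaluate: s_(n+1) = 2*n**5 + 14*n**4 + 37*n**3 + 43*n**2 + 24*n + 6; subtract s_(1) = 6 ⇒ S(n) = n*(2*n**4 + 14*n**3 + 37*n**2 + 43*n + 24).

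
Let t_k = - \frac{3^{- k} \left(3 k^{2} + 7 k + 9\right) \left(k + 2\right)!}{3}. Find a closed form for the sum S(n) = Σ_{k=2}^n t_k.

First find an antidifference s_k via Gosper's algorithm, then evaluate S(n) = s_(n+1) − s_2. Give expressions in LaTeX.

S(n) = \frac{80}{3} - 3^{- n} n \left(n + 3\right)! - \frac{7 \cdot 3^{- n} \left(n + 3\right)!}{3}

The ratio is (k + 3)*(7*k + 3*(k + 1)**2 + 16)/(3*(3*k**2 + 7*k + 9)).
Gosper form: A/B · C(k+1)/C(k) with A=k/3 + 1, B=1, C=k**2 + 7*k/3 + 3.
Need (k/3 + 1)·f(k+1) − (1)·f(k) = k**2 + 7*k/3 + 3.
From deg A=1, deg B=0, deg C=2: d=1.
Solving with deg f ≤ 1: f(k) = 3*k + 4.
Then R = B(k−1)f/C = 3*(3*k + 4)/(3*k**2 + 7*k + 9), so s_k = R(k)·t_k = -(3*k + 4)*factorial(k + 2)/3**k.
Check: Δs_k = -(3*k**2 + 7*k + 9)*factorial(k + 2)/(3*3**k). ✓
Evaluate: s_(n+1) = -3**(-n - 1)*(3*n + 7)*factorial(n + 3); subtract s_(2) = -80/3 ⇒ S(n) = 80/3 - n*factorial(n + 3)/3**n - 7*factorial(n + 3)/(3*3**n).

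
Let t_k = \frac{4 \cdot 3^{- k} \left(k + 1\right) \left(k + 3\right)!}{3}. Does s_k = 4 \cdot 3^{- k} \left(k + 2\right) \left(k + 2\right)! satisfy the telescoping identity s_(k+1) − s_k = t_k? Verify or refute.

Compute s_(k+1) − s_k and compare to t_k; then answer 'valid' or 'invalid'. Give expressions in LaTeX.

Invalid: residual - \frac{4 \cdot 3^{- k} k \left(k + 2\right)!}{3} ≠ 0.

s_(k+1) = 4*(k + 3)*factorial(k + 3)/(3*3**k)
s_(k+1) − s_k = 4*(k**2 + 3*k + 3)*factorial(k + 2)/(3*3**k)
(s_(k+1) − s_k) − t_k = -4*k*factorial(k + 2)/(3*3**k)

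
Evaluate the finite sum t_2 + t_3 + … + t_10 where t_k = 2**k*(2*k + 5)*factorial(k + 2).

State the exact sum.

Σ = 12752938598304

Compute t_(k+1)/t_k: get 2*(k + 3)*(2*k + 7)/(2*k + 5).
Factor: A=2*k + 6; B=1; C=k + 5/2.
Set up (2*k + 6)·f(k+1) − (1)·f(k) − (k + 5/2) = 0.
From deg A=1, deg B=0, deg C=1: d=0.
A polynomial solution: f(k) = 1/2.
R(k) = B(k−1)·f(k)/C(k) = 1/(2*k + 5); s_k = R·t_k = 2**k*factorial(k + 2).
Δs = 2**k*(2*k + 5)*factorial(k + 2), as required.
Evaluate s at k=11 and k=2: 12752938598400 and 96; difference 12752938598304.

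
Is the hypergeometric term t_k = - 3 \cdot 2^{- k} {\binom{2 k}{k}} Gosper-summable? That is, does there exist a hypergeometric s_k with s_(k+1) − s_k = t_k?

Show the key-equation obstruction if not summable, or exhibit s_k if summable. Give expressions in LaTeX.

No; the degree bound rules out any f.

Step 1: r(k) = (2*k + 1)/(k + 1).
Gosper form: A/B · C(k+1)/C(k) with A=2*k + 1, B=k + 1, C=1.
Set up (2*k + 1)·f(k+1) − (k)·f(k) − (1) = 0.
Degrees (1,1,0) ⇒ d ≤ -1.
Bound -1 < 0, so the key equation has no polynomial solution.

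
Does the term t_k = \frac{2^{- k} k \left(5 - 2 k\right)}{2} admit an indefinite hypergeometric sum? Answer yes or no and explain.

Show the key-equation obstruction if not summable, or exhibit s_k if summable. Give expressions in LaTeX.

Step 1: r(k) = (k + 1)*(2*k - 3)/(2*k*(2*k - 5)).
A = 1/2, B = 1, C = k**2 - 5*k/2.
f must satisfy (1/2)·f(k+1) − (1)·f(k) = k**2 - 5*k/2.
Degrees (0,0,2) ⇒ d ≤ 2.
Solve for f: f(k) = -2*k**2 + k - 1 (degree 2 ≤ 2).
Then R = B(k−1)f/C = -2*(2*k**2 - k + 1)/(k*(2*k - 5)), so s_k = R(k)·t_k = (2*k**2 - k + 1)/2**k.
Verify: k*(5 - 2*k)/(2*2**k) matches t_k.

Yes. s_k = 2^{- k} \left(2 k^{2} - k + 1\right).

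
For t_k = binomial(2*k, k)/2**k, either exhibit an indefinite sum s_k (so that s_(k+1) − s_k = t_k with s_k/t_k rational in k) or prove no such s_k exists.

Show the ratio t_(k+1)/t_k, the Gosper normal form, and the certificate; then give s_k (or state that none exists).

Ratio r(k) = (2*k + 1)/(k + 1).
A = 2*k + 1, B = k + 1, C = 1.
Solve (2*k + 1)·f(k+1) − (k)·f(k) = 1.
Bound: deg f ≤ -1.
d = -1 < 0 ⇒ no nonzero polynomial f; not summable.

none (Gosper's algorithm certifies no s_k)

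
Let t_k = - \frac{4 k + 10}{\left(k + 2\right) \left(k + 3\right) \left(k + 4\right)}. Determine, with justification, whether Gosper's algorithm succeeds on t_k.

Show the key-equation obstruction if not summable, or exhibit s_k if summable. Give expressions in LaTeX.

Yes. s_k = - \frac{k \left(3 k + 7\right)}{2 \left(k + 2\right) \left(k + 3\right)}.

Ratio r(k) = (k + 2)*(2*k + 7)/((k + 5)*(2*k + 5)).
Take A(k)=k + 2, B(k)=k + 5, C(k)=k + 5/2.
Key eq: (k + 2)·f(k+1) = (k + 4)·f(k) + (k + 5/2).
From deg A=1, deg B=1, deg C=1: d=2.
Solving with deg f ≤ 2: f(k) = k*(3*k + 7)/8.
Certificate R = B(k−1)f/C = k*(k + 4)*(3*k + 7)/(4*(2*k + 5)) gives s_k = -k*(3*k + 7)/(2*(k + 2)*(k + 3)).
s_(k+1) − s_k = 2*(-2*k - 5)/(k**3 + 9*k**2 + 26*k + 24) = t_k.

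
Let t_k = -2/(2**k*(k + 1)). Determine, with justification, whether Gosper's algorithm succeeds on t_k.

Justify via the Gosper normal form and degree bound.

No. Not Gosper-summable.

Step 1: r(k) = (k + 1)/(2*(k + 2)).
Take A(k)=k/2 + 1/2, B(k)=k + 2, C(k)=1.
Need (k/2 + 1/2)·f(k+1) − (k + 1)·f(k) = 1.
From deg A=1, deg B=1, deg C=0: d=-1.
deg f ≤ -1 is impossible — no certificate.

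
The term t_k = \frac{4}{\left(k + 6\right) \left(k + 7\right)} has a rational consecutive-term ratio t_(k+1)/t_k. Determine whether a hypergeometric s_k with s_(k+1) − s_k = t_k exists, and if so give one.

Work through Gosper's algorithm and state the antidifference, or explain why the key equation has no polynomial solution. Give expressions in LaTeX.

s_k = \frac{2 k}{3 \left(k + 6\right)}

t_(k+1)/t_k = (k + 6)/(k + 8).
Normal form (A,B,C) = (k + 6, k + 8, 1).
f must satisfy (k + 6)·f(k+1) − (k + 7)·f(k) = 1.
d = 1 from the (1,1,0) case.
Solve for f: f(k) = k/6 (degree 1 ≤ 1).
Then R = B(k−1)f/C = k*(k + 7)/6, so s_k = R(k)·t_k = 2*k/(3*(k + 6)).
Check: Δs_k = 4/(k**2 + 13*k + 42). ✓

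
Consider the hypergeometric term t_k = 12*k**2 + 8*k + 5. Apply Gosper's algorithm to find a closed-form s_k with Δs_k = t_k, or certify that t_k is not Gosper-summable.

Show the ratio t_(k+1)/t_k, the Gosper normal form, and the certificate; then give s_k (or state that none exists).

Compute t_(k+1)/t_k: get (12*k**2 + 32*k + 25)/(12*k**2 + 8*k + 5).
Normal form (A,B,C) = (1, 1, k**2 + 2*k/3 + 5/12).
Key eq: (1)·f(k+1) = (1)·f(k) + (k**2 + 2*k/3 + 5/12).
deg f ≤ 3 (via 0,0,2).
Match coefficients ⇒ f(k) = k*(4*k**2 - 2*k + 3)/12.
Then R = B(k−1)f/C = k*(4*k**2 - 2*k + 3)/(12*k**2 + 8*k + 5), so s_k = R(k)·t_k = k*(4*k**2 - 2*k + 3).
Verify: 12*k**2 + 8*k + 5 matches t_k.

s_k = k*(4*k**2 - 2*k + 3)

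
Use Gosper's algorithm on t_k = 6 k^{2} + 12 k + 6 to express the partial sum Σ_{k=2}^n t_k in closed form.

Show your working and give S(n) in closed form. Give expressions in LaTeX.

S(n) = 2 n^{3} + 9 n^{2} + 13 n - 24

Step 1: r(k) = (k**2 + 4*k + 4)/(k**2 + 2*k + 1).
Gosper form: A/B · C(k+1)/C(k) with A=1, B=1, C=k**2 + 2*k + 1.
f must satisfy (1)·f(k+1) − (1)·f(k) = k**2 + 2*k + 1.
deg f ≤ 3 (via 0,0,2).
Solving with deg f ≤ 3: f(k) = k*(k + 1)*(2*k + 1)/6.
Then R = B(k−1)f/C = k*(2*k + 1)/(6*(k + 1)), so s_k = R(k)·t_k = k*(2*k**2 + 3*k + 1).
s_(k+1) − s_k = 6*k**2 + 12*k + 6 = t_k.
s_(n+1) = 2*n**3 + 9*n**2 + 13*n + 6 and s_(2) = 30, so S(n) = 2*n**3 + 9*n**2 + 13*n - 24.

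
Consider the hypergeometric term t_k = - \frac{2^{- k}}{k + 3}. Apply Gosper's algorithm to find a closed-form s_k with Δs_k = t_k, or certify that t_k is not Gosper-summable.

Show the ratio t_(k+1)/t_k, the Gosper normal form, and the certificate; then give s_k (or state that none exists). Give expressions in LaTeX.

Step 1: r(k) = (k + 3)/(2*(k + 4)).
Normal form (A,B,C) = (k/2 + 3/2, k + 4, 1).
f must satisfy (k/2 + 3/2)·f(k+1) − (k + 3)·f(k) = 1.
From deg A=1, deg B=1, deg C=0: d=-1.
Bound -1 < 0, so the key equation has no polynomial solution.

none (Gosper's algorithm certifies no s_k)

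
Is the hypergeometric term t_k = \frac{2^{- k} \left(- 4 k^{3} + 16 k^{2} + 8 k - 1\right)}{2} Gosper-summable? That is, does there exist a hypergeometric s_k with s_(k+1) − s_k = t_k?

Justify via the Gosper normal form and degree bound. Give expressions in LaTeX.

The ratio is (4*k**3 - 4*k**2 - 28*k - 19)/(2*(4*k**3 - 16*k**2 - 8*k + 1)).
Normal form (A,B,C) = (1/2, 1, k**3 - 4*k**2 - 2*k + 1/4).
Key eq: (1/2)·f(k+1) = (1)·f(k) + (k**3 - 4*k**2 - 2*k + 1/4).
d = 3 from the (0,0,3) case.
Match coefficients ⇒ f(k) = -(4*k**3 - 4*k**2 - 4*k - 3)/2.
So s_k = (B(k−1)f/C)·t_k = (-2*(4*k**3 - 4*k**2 - 4*k - 3)/(4*k**3 - 16*k**2 - 8*k + 1))·t_k = (4*k**3 - 4*k**2 - 4*k - 3)/2**k.
s_(k+1) − s_k = (-4*k**3 + 16*k**2 + 8*k - 1)/(2*2**k) = t_k.

Yes. s_k = 2^{- k} \left(4 k^{3} - 4 k^{2} - 4 k - 3\right).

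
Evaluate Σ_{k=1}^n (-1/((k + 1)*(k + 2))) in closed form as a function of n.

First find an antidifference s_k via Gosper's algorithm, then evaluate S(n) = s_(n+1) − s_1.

S(n) = -n/(2*n + 4)

Step 1: r(k) = (k + 1)/(k + 3).
Gosper form: A/B · C(k+1)/C(k) with A=k + 1, B=k + 3, C=1.
Solve (k + 1)·f(k+1) − (k + 2)·f(k) = 1.
d = 1 from the (1,1,0) case.
Coefficient equations give f(k) = k.
So s_k = (B(k−1)f/C)·t_k = (k*(k + 2))·t_k = -k/(k + 1).
s_(k+1) − s_k = -1/(k**2 + 3*k + 2) = t_k.
Σ_(k=1)^n t_k = s_(n+1) − s_(1) = ((-n - 1)/(n + 2)) − (-1/2), i.e. -n/(2*n + 4).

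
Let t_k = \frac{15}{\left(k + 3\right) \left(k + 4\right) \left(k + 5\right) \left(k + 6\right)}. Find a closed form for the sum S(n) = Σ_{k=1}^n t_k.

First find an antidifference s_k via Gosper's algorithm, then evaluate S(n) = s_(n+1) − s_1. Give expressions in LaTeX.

Compute t_(k+1)/t_k: get (k + 3)/(k + 7).
Gosper form: A/B · C(k+1)/C(k) with A=k + 3, B=k + 7, C=1.
f must satisfy (k + 3)·f(k+1) − (k + 6)·f(k) = 1.
d = 3 from the (1,1,0) case.
Solving with deg f ≤ 3: f(k) = k*(k**2 + 12*k + 47)/180.
So s_k = (B(k−1)f/C)·t_k = (k*(k + 6)*(k**2 + 12*k + 47)/180)·t_k = k*(k**2 + 12*k + 47)/(12*(k + 3)*(k + 4)*(k + 5)).
Verify: 15/(k**4 + 18*k**3 + 119*k**2 + 342*k + 360) matches t_k.
Telescope: S(n) = s_(n+1) − s_(1) = (n**3 + 15*n**2 + 74*n + 60)/(12*(n**3 + 15*n**2 + 74*n + 120)) − (1/24) = n*(n**2 + 15*n + 74)/(24*(n**3 + 15*n**2 + 74*n + 120)).

S(n) = \frac{n \left(n^{2} + 15 n + 74\right)}{24 \left(n^{3} + 15 n^{2} + 74 n + 120\right)}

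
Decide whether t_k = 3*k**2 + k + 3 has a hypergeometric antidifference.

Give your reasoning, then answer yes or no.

The ratio is (k + 3*(k + 1)**2 + 4)/(3*k**2 + k + 3).
A = 1, B = 1, C = k**2 + k/3 + 1.
f must satisfy (1)·f(k+1) − (1)·f(k) = k**2 + k/3 + 1.
From deg A=0, deg B=0, deg C=2: d=3.
Match coefficients ⇒ f(k) = k*(k**2 - k + 3)/3.
Certificate R = B(k−1)f/C = k*(k**2 - k + 3)/(3*k**2 + k + 3) gives s_k = k*(k**2 - k + 3).
s_(k+1) − s_k = 3*k**2 + k + 3 = t_k.

Yes. s_k = k*(k**2 - k + 3).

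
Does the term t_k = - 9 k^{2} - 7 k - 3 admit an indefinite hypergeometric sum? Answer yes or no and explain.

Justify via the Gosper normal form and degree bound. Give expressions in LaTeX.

Yes. s_k = k \left(- 3 k^{2} + k - 1\right).

r(k) = (9*k**2 + 25*k + 19)/(9*k**2 + 7*k + 3) after simplifying.
Factor: A=1; B=1; C=k**2 + 7*k/9 + 1/3.
f must satisfy (1)·f(k+1) − (1)·f(k) = k**2 + 7*k/9 + 1/3.
Bound: deg f ≤ 3.
Solve for f: f(k) = k*(3*k**2 - k + 1)/9 (degree 3 ≤ 3).
Get s_k = R·t_k = k*(-3*k**2 + k - 1) with R(k) = B(k−1)f(k)/C(k) = k*(3*k**2 - k + 1)/(9*k**2 + 7*k + 3).
Check: Δs_k = -9*k**2 - 7*k - 3. ✓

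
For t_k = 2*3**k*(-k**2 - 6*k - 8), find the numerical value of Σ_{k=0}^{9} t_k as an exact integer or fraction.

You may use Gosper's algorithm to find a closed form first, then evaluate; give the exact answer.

Ratio r(k) = 3*(k**2 + 8*k + 15)/(k**2 + 6*k + 8).
Factor: A=3; B=1; C=k**2 + 6*k + 8.
f must satisfy (3)·f(k+1) − (1)·f(k) = k**2 + 6*k + 8.
Bound: deg f ≤ 2.
Solve for f: f(k) = (k + 1)*(k + 2)/2 (degree 2 ≤ 2).
Then R = B(k−1)f/C = (k + 1)/(2*(k + 4)), so s_k = R(k)·t_k = 3**k*(-k**2 - 3*k - 2).
Check: Δs_k = 2*3**k*(-k**2 - 6*k - 8). ✓
Telescoping: Σ = s_(10) − s_(0) = -7794468 − (-2) = -7794466.

Σ = -7794466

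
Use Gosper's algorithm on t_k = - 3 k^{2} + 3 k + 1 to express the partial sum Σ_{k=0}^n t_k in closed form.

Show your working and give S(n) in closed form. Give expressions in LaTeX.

S(n) = - n^{3} + 2 n + 1

The ratio is (3*k**2 + 3*k - 1)/(3*k**2 - 3*k - 1).
Take A(k)=1, B(k)=1, C(k)=k**2 - k - 1/3.
Need (1)·f(k+1) − (1)·f(k) = k**2 - k - 1/3.
deg f ≤ 3 (via 0,0,2).
Solve for f: f(k) = k*(k**2 - 3*k + 1)/3 (degree 3 ≤ 3).
Then R = B(k−1)f/C = k*(k**2 - 3*k + 1)/(3*k**2 - 3*k - 1), so s_k = R(k)·t_k = k*(-k**2 + 3*k - 1).
Δs = -3*k**2 + 3*k + 1, as required.
s_(n+1) = -n**3 + 2*n + 1 and s_(0) = 0, so S(n) = -n**3 + 2*n + 1.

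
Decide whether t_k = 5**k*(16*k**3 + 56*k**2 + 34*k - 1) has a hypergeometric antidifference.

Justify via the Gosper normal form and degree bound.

r(k) = 5*(16*k**3 + 104*k**2 + 194*k + 105)/(16*k**3 + 56*k**2 + 34*k - 1) after simplifying.
Normal form (A,B,C) = (5, 1, k**3 + 7*k**2/2 + 17*k/8 - 1/16).
Need (5)·f(k+1) − (1)·f(k) = k**3 + 7*k**2/2 + 17*k/8 - 1/16.
deg f ≤ 3 (via 0,0,3).
Match coefficients ⇒ f(k) = (k - 1)*(k + 1)*(4*k - 1)/16.
Get s_k = R·t_k = 5**k*(4*k**3 - k**2 - 4*k + 1) with R(k) = B(k−1)f(k)/C(k) = (k - 1)*(k + 1)*(4*k - 1)/(16*k**3 + 56*k**2 + 34*k - 1).
Δs = 5**k*(16*k**3 + 56*k**2 + 34*k - 1), as required.

Yes. s_k = 5**k*(4*k**3 - k**2 - 4*k + 1).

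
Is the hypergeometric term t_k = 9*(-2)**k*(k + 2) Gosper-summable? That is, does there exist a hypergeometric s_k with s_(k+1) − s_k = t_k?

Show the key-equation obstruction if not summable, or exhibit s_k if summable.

t_(k+1)/t_k = 2*(-k - 3)/(k + 2).
A = -2, B = 1, C = k + 2.
Key eq: (-2)·f(k+1) = (1)·f(k) + (k + 2).
Degrees (0,0,1) ⇒ d ≤ 1.
Coefficient equations give f(k) = -(3*k + 4)/9.
R(k) = B(k−1)·f(k)/C(k) = -(3*k + 4)/(9*(k + 2)); s_k = R·t_k = (-2)**k*(-3*k - 4).
Δs = 9*(-2)**k*(k + 2), as required.

Yes. s_k = (-2)**k*(-3*k - 4).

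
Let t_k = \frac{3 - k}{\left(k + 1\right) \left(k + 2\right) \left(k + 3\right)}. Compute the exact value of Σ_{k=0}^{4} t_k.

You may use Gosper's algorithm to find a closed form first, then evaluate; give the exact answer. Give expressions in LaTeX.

r(k) = (k - 2)*(k + 1)/((k - 3)*(k + 4)) after simplifying.
Normal form (A,B,C) = (k + 1, k + 4, k - 3).
Solve (k + 1)·f(k+1) − (k + 3)·f(k) = k - 3.
d = 2 from the (1,1,1) case.
A polynomial solution: f(k) = -k*(k + 5)/2.
Get s_k = R·t_k = k*(k + 5)/(2*(k + 1)*(k + 2)) with R(k) = B(k−1)f(k)/C(k) = -k*(k + 3)*(k + 5)/(2*(k - 3)).
Δs = (3 - k)/(k**3 + 6*k**2 + 11*k + 6), as required.
Evaluate s at k=5 and k=0: 25/42 and 0; difference 25/42.

Σ = 25/42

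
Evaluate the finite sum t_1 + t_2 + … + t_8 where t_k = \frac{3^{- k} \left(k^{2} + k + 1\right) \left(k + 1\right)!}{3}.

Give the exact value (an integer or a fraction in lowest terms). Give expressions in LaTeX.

Step 1: r(k) = (k + 2)*(k + (k + 1)**2 + 2)/(3*(k**2 + k + 1)).
So A=k/3 + 2/3 and B=1, with C=k**2 + k + 1.
Need (k/3 + 2/3)·f(k+1) − (1)·f(k) = k**2 + k + 1.
From deg A=1, deg B=0, deg C=2: d=1.
Coefficient equations give f(k) = 3*(k + 1).
Certificate R = B(k−1)f/C = 3*(k + 1)/(k**2 + k + 1) gives s_k = (k + 1)*factorial(k + 1)/3**k.
Δs = (k**2 + k + 1)*factorial(k + 1)/(3*3**k), as required.
Evaluate s at k=9 and k=1: 448000/243 and 4/3; difference 447676/243.

Σ = 447676/243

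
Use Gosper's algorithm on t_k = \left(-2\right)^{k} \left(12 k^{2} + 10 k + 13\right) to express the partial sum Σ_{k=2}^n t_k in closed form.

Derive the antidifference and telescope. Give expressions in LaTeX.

r(k) = 2*(-12*k**2 - 34*k - 35)/(12*k**2 + 10*k + 13) after simplifying.
Gosper form: A/B · C(k+1)/C(k) with A=-2, B=1, C=k**2 + 5*k/6 + 13/12.
Key eq: (-2)·f(k+1) = (1)·f(k) + (k**2 + 5*k/6 + 13/12).
d = 2 from the (0,0,2) case.
Match coefficients ⇒ f(k) = -(4*k**2 - 2*k + 3)/12.
Get s_k = R·t_k = (-2)**k*(-4*k**2 + 2*k - 3) with R(k) = B(k−1)f(k)/C(k) = -(4*k**2 - 2*k + 3)/(12*k**2 + 10*k + 13).
s_(k+1) − s_k = (-2)**k*(12*k**2 + 10*k + 13) = t_k.
s_(n+1) = 2*(-2)**n*(4*n**2 + 6*n + 5) and s_(2) = -60, so S(n) = 8*(-2)**n*n**2 + 12*(-2)**n*n + 10*(-2)**n + 60.

S(n) = 8 \left(-2\right)^{n} n^{2} + 12 \left(-2\right)^{n} n + 10 \left(-2\right)^{n} + 60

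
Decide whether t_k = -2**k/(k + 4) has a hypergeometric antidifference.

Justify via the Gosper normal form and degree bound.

The ratio is 2*(k + 4)/(k + 5).
Take A(k)=2*k + 8, B(k)=k + 5, C(k)=1.
Need (2*k + 8)·f(k+1) − (k + 4)·f(k) = 1.
d = -1 from the (1,1,0) case.
Bound -1 < 0, so the key equation has no polynomial solution.

No — t_k has no hypergeometric antidifference.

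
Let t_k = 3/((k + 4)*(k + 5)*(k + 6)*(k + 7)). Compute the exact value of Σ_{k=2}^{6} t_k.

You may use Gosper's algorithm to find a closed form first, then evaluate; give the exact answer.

The ratio is (k + 4)/(k + 8).
Normal form (A,B,C) = (k + 4, k + 8, 1).
Set up (k + 4)·f(k+1) − (k + 7)·f(k) − (1) = 0.
Bound: deg f ≤ 3.
Coefficient equations give f(k) = k*(k**2 + 15*k + 74)/360.
Get s_k = R·t_k = k*(k**2 + 15*k + 74)/(120*(k + 4)*(k + 5)*(k + 6)) with R(k) = B(k−1)f(k)/C(k) = k*(k + 7)*(k**2 + 15*k + 74)/360.
Δs = 3/(k**4 + 22*k**3 + 179*k**2 + 638*k + 840), as required.
Telescoping: Σ = s_(7) − s_(2) = 133/17160 − (3/560) = 115/48048.

Σ = 115/48048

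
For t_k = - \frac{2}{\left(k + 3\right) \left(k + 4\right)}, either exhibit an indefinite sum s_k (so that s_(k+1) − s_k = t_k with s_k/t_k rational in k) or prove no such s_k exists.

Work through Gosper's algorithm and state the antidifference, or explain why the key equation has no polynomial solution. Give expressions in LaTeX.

The ratio is (k + 3)/(k + 5).
Gosper form: A/B · C(k+1)/C(k) with A=k + 3, B=k + 5, C=1.
Set up (k + 3)·f(k+1) − (k + 4)·f(k) − (1) = 0.
Degrees (1,1,0) ⇒ d ≤ 1.
Coefficient equations give f(k) = k/3.
Then R = B(k−1)f/C = k*(k + 4)/3, so s_k = R(k)·t_k = -2*k/(3*k + 9).
s_(k+1) − s_k = -2/(k**2 + 7*k + 12) = t_k.

s_k = - \frac{2 k}{3 k + 9}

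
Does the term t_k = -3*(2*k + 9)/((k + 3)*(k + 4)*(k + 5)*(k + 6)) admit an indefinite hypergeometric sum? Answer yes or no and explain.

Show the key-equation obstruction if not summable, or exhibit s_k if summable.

Step 1: r(k) = (k + 3)*(2*k + 11)/((k + 7)*(2*k + 9)).
Gosper form: A/B · C(k+1)/C(k) with A=k + 3, B=k + 7, C=k + 9/2.
Key eq: (k + 3)·f(k+1) = (k + 6)·f(k) + (k + 9/2).
Bound: deg f ≤ 3.
Match coefficients ⇒ f(k) = k*(k + 4)*(k + 8)/30.
Get s_k = R·t_k = k*(-k - 8)/(5*(k**2 + 8*k + 15)) with R(k) = B(k−1)f(k)/C(k) = k*(k + 4)*(k + 6)*(k + 8)/(15*(2*k + 9)).
Check: Δs_k = 3*(-2*k - 9)/(k**4 + 18*k**3 + 119*k**2 + 342*k + 360). ✓

Yes. s_k = k*(-k - 8)/(5*(k**2 + 8*k + 15)).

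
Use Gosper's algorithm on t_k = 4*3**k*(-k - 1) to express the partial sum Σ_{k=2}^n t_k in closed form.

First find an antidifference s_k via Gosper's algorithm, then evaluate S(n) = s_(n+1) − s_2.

t_(k+1)/t_k = 3*(k + 2)/(k + 1).
Gosper form: A/B · C(k+1)/C(k) with A=3, B=1, C=k + 1.
Solve (3)·f(k+1) − (1)·f(k) = k + 1.
d = 1 from the (0,0,1) case.
Solving with deg f ≤ 1: f(k) = (2*k - 1)/4.
Get s_k = R·t_k = 3**k*(1 - 2*k) with R(k) = B(k−1)f(k)/C(k) = (2*k - 1)/(4*(k + 1)).
Check: Δs_k = 4*3**k*(-k - 1). ✓
Σ_(k=2)^n t_k = s_(n+1) − s_(2) = (3**(n + 1)*(-2*n - 1)) − (-27), i.e. -6*3**n*n - 3*3**n + 27.

S(n) = -6*3**n*n - 3*3**n + 27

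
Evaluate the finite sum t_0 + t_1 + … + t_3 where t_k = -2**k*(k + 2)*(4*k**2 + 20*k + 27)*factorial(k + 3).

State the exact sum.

Σ = -3709428

r(k) = 2*(k + 3)*(k + 4)*(20*k + 4*(k + 1)**2 + 47)/((k + 2)*(4*k**2 + 20*k + 27)) after simplifying.
Normal form (A,B,C) = (2*k + 8, 1, k**3 + 7*k**2 + 67*k/4 + 27/2).
Key eq: (2*k + 8)·f(k+1) = (1)·f(k) + (k**3 + 7*k**2 + 67*k/4 + 27/2).
d = 2 from the (1,0,3) case.
A polynomial solution: f(k) = (2*k**2 + 3*k + 2)/4.
Get s_k = R·t_k = -2**k*(2*k**2 + 3*k + 2)*factorial(k + 3) with R(k) = B(k−1)f(k)/C(k) = (2*k**2 + 3*k + 2)/((k + 2)*(4*k**2 + 20*k + 27)).
Verify: -2**k*(k + 2)*(4*k**2 + 20*k + 27)*factorial(k + 3) matches t_k.
Sum = s_(4) − s_(0); s_(4) = -3709440, s_(0) = -12 ⇒ -3709428.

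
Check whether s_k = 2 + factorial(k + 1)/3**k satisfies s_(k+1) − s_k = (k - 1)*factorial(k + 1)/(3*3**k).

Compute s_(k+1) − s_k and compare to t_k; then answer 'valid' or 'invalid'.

s_(k+1) = 3**(-k - 1)*factorial(k + 2) + 2
s_(k+1) − s_k = (k - 1)*factorial(k + 1)/(3*3**k)
(s_(k+1) − s_k) − t_k = 0

valid; difference matches t_k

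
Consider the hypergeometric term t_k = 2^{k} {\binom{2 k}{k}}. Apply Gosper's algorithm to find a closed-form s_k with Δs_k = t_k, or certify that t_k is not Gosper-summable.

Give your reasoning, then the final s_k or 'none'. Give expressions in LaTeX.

not Gosper-summable; s_k does not exist

r(k) = 4*(2*k + 1)/(k + 1) after simplifying.
So A=8*k + 4 and B=k + 1, with C=1.
Need (8*k + 4)·f(k+1) − (k)·f(k) = 1.
Bound: deg f ≤ -1.
deg f ≤ -1 is impossible — no certificate.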